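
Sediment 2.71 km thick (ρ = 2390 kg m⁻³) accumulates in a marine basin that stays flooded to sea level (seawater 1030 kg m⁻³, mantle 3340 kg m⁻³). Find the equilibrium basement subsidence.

Submarine loading: the sediment displaces seawater, and the subsidence is in turn flooded, so s (ρ_m − ρ_w) = t (ρ_sed − ρ_w).
s = 2.71 km × (2390 − 1030) / (3340 − 1030) = 1.6 km.

1.6 km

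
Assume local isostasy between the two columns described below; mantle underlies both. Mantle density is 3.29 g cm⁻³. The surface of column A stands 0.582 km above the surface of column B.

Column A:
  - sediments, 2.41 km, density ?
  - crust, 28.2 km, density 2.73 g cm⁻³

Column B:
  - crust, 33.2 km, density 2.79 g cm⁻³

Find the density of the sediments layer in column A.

Take the compensation level at the base of the deeper column (depth z_c below the surface of column A) and equate Σ ρ_i t_i down to z_c; mantle fills any gap and the z_c terms cancel.
Column A: 2.41×ρ + 28.2×2.73 + (z_c − 30.61)×3.29
Column B: 0.582×0 + 33.2×2.79 + (z_c − 0.582 − 33.2)×3.29
The z_c×3.29 term appears on both sides and cancels. Collect the known terms of each column as K = Σ(ρt)_known − 3.29 × (depth of known layers): K_A = 76.986 − 3.29×30.61 = −23.7209; K_B = 92.628 − 3.29×(0.582 + 33.2) = −18.51478.
Balance: K_A + 2.41×ρ = K_B, so ρ = (K_B − K_A)/2.41 = 5.20612/2.41 = 2.16 g cm⁻³.

2.16 g cm⁻³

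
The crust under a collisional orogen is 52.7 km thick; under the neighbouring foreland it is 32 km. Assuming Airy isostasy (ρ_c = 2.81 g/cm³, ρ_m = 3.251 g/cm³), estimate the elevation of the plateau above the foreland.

2.81 km

Excess crust Δ = 52.7 km − 32 km = 20.7 km, split between elevation h and root r with h + r = Δ.
Airy balance ρ_c h = (ρ_m − ρ_c) r gives r = h ρ_c/(ρ_m − ρ_c), so h (1 + ρ_c/(ρ_m − ρ_c)) = Δ, i.e. h = Δ (ρ_m − ρ_c)/ρ_m.
h = 20.7 km × 0.441/3.251 = 2.81 km.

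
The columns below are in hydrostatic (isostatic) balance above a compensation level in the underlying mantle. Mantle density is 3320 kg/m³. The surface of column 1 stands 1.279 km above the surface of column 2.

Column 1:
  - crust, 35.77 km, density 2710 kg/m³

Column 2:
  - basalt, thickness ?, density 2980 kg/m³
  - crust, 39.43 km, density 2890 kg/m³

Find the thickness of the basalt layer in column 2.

Take the compensation level at the base of the deeper column (depth z_c below the surface of column 1) and equate Σ ρ_i t_i down to z_c; mantle fills any gap and the z_c terms cancel.
Column 1: 35.77×2710 + (z_c − 35.77)×3320
Column 2: 1.279×0 + x×2980 + 39.43×2890 + (z_c − 1.279 − 39.43 − x)×3320
The z_c×3320 term appears on both sides and cancels. Collect the known terms of each column as K = Σ(ρt)_known − 3320 × (depth of known layers): K_1 = 96936.7 − 3320×35.77 = −21819.7; K_2 = 113952.7 − 3320×(1.279 + 39.43) = −21201.18.
Balance: K_1 = K_2 − x×(3320 − 2980), so x = (K_2 − K_1)/(3320 − 2980) = 618.52/340 = 1.82 km.

1.82 km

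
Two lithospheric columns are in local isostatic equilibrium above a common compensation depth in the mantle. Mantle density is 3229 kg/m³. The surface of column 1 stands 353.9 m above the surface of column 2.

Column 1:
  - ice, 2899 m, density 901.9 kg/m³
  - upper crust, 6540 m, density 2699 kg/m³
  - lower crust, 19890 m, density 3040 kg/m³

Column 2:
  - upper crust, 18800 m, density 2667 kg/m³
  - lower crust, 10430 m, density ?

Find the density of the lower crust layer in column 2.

3010 kg/m³

Take the compensation level at the base of the deeper column (depth z_c below the surface of column 1) and equate Σ ρ_i t_i down to z_c; mantle fills any gap and the z_c terms cancel.
Column 1: 2899×901.9 + 6540×2699 + 19890×3040 + (z_c − 29329)×3229
Column 2: 353.9×0 + 18800×2667 + 10430×ρ + (z_c − 353.9 − 29230)×3229
The z_c×3229 term appears on both sides and cancels. Collect the known terms of each column as K = Σ(ρt)_known − 3229 × (depth of known layers): K_1 = 80731668.1 − 3229×29329 = −13971672.9; K_2 = 50139600 − 3229×(353.9 + 29230) = −45386813.1.
Balance: K_1 = K_2 + 10430×ρ, so ρ = (K_1 − K_2)/10430 = 31415100/10430 = 3010 kg/m³.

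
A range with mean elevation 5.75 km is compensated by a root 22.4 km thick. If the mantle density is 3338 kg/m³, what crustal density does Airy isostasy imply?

ρ_c h = (ρ_m − ρ_c) r → ρ_c (h + r) = ρ_m r → ρ_c = ρ_m r / (h + r).
ρ_c = 3338 × 22.4 km / (5.75 km + 22.4 km) = 2660 kg/m³.

2660 kg/m³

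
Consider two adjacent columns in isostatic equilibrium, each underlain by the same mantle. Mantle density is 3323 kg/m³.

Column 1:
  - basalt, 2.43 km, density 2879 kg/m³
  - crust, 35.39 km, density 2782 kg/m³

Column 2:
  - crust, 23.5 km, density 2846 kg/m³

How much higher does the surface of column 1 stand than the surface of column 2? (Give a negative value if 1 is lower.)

For any compensation level in the mantle, the mantle terms cancel and isostasy reduces to e = (Σt_1 − Σt_2) − (Σ(ρt)_1 − Σ(ρt)_2) / ρ_m.
Σt_1 = 37.82 km; Σt_2 = 23.5 km; Σ(ρt)_1 = 105450.95; Σ(ρt)_2 = 66881 (in km·kg/m³).
e = (37.82 − 23.5) − (105450.95 − 66881) / 3323 = 2.71 km.

2.71 km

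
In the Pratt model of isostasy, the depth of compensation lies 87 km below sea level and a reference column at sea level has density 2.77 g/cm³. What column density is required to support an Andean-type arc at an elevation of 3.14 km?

2.67 g/cm³

Pratt balance: ρ_ref D = ρ (D + h).
ρ = ρ_ref D/(D + h) = 2.77 × 87 km/(87 km + 3.14 km) = 2.67 g/cm³.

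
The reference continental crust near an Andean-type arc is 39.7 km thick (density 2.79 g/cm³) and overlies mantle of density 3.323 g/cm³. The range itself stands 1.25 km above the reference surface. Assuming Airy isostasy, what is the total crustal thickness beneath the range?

47.5 km

Root depth r = h ρ_c / (ρ_m − ρ_c) = 1.25 km × 2.79 / 0.533 = 6.543 km.
Total thickness = T + h + r = 39.7 km + 1.25 km + 6.543 km = 47.5 km.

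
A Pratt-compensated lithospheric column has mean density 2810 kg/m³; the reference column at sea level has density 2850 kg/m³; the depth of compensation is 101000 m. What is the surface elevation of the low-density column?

ρ_ref D = ρ (D + h) → h = D (ρ_ref − ρ)/ρ.
h = 101000 m × (2850 − 2810)/2810 = 1440 m.

1440 m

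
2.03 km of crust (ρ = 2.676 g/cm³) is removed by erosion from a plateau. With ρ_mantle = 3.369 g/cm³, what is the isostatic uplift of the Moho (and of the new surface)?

1.61 km

Unloading: uplift u = e ρ_c/ρ_m = 2.03 km × 2.676/3.369 = 1.61 km.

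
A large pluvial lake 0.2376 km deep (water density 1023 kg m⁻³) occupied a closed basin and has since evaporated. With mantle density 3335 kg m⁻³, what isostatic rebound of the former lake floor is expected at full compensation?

u = d ρ_w/ρ_m = 0.2376 km × 1023/3335 = 0.0729 km.

0.0729 km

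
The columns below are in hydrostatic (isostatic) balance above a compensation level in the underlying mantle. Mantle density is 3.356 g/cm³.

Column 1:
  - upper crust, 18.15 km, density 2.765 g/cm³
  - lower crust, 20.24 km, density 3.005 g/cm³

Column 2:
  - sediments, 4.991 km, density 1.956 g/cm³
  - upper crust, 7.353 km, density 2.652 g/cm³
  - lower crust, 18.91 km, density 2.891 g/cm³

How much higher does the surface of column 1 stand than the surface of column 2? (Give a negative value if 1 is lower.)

−0.932 km

For any compensation level in the mantle, the mantle terms cancel and isostasy reduces to e = (Σt_1 − Σt_2) − (Σ(ρt)_1 − Σ(ρt)_2) / ρ_m.
Σt_1 = 38.39 km; Σt_2 = 31.254 km; Σ(ρt)_1 = 111.00595; Σ(ρt)_2 = 83.931362 (in km·g/cm³).
e = (38.39 − 31.254) − (111.00595 − 83.931362) / 3.356 = −0.932 km.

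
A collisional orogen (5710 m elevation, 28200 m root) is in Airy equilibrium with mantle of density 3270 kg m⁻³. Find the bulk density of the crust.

ρ_c h = (ρ_m − ρ_c) r → ρ_c (h + r) = ρ_m r → ρ_c = ρ_m r / (h + r).
ρ_c = 3270 × 28200 m / (5710 m + 28200 m) = 2720 kg m⁻³.

2720 kg m⁻³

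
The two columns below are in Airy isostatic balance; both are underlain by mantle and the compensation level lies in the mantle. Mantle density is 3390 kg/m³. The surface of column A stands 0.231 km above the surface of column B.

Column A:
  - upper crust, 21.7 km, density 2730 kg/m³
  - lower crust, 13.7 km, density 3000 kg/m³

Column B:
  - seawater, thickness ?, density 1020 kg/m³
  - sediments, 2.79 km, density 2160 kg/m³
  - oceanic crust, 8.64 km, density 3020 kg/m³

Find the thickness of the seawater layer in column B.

5.17 km

Take the compensation level at the base of the deeper column (depth z_c below the surface of column A) and equate Σ ρ_i t_i down to z_c; mantle fills any gap and the z_c terms cancel.
Column A: 21.7×2730 + 13.7×3000 + (z_c − 35.4)×3390
Column B: 0.231×0 + x×1020 + 2.79×2160 + 8.64×3020 + (z_c − 0.231 − 11.43 − x)×3390
The z_c×3390 term appears on both sides and cancels. Collect the known terms of each column as K = Σ(ρt)_known − 3390 × (depth of known layers): K_A = 100341 − 3390×35.4 = −19665; K_B = 32119.2 − 3390×(0.231 + 11.43) = −7411.59.
Balance: K_A = K_B − x×(3390 − 1020), so x = (K_B − K_A)/(3390 − 1020) = 12253.4/2370 = 5.17 km.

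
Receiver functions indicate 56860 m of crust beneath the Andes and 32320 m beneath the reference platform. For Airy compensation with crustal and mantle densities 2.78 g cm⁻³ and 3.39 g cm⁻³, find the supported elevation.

4420 m

Excess crust Δ = 56860 m − 32320 m = 24540 m, split between elevation h and root r with h + r = Δ.
Airy balance ρ_c h = (ρ_m − ρ_c) r gives r = h ρ_c/(ρ_m − ρ_c), so h (1 + ρ_c/(ρ_m − ρ_c)) = Δ, i.e. h = Δ (ρ_m − ρ_c)/ρ_m.
h = 24540 m × 0.61/3.39 = 4420 m.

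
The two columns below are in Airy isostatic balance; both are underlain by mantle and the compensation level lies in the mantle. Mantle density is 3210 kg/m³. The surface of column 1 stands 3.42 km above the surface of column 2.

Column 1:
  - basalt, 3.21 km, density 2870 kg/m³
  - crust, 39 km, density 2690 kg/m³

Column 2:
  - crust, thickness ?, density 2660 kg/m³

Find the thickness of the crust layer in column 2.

18.9 km

Take the compensation level at the base of the deeper column (depth z_c below the surface of column 1) and equate Σ ρ_i t_i down to z_c; mantle fills any gap and the z_c terms cancel.
Column 1: 3.21×2870 + 39×2690 + (z_c − 42.21)×3210
Column 2: 3.42×0 + x×2660 + (z_c − 3.42 − 0 − x)×3210
The z_c×3210 term appears on both sides and cancels. Collect the known terms of each column as K = Σ(ρt)_known − 3210 × (depth of known layers): K_1 = 114122.7 − 3210×42.21 = −21371.4; K_2 = 0 − 3210×(3.42 + 0) = −10978.2.
Balance: K_1 = K_2 − x×(3210 − 2660), so x = (K_2 − K_1)/(3210 − 2660) = 10393.2/550 = 18.9 km.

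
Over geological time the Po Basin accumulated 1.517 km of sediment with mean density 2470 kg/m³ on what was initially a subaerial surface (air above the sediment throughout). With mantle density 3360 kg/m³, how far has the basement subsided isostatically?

1.12 km

Subaerial load: s = t ρ_sed / ρ_m = 1.517 km × 2470/3360 = 1.12 km.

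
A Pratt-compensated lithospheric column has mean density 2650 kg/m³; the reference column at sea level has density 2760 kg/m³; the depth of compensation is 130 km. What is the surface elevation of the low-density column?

5.4 km

ρ_ref D = ρ (D + h) → h = D (ρ_ref − ρ)/ρ.
h = 130 km × (2760 − 2650)/2650 = 5.4 km.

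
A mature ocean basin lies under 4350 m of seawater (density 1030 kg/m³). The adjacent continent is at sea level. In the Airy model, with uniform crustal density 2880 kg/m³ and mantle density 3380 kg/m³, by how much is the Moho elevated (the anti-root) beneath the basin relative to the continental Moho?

16100 m

For local isostatic compensation: replacing crust with seawater at the top is compensated by replacing crust with mantle at the base: d (ρ_c − ρ_w) = a (ρ_m − ρ_c).
a = d (ρ_c − ρ_w)/(ρ_m − ρ_c) = 4350 m × 1850/500 = 16100 m.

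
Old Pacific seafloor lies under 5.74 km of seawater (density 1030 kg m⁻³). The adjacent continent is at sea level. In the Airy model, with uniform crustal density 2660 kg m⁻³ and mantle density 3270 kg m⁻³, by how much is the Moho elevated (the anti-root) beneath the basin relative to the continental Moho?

Isostatic balance requires: replacing crust with seawater at the top is compensated by replacing crust with mantle at the base: d (ρ_c − ρ_w) = a (ρ_m − ρ_c).
a = d (ρ_c − ρ_w)/(ρ_m − ρ_c) = 5.74 km × 1630/610 = 15.3 km.

15.3 km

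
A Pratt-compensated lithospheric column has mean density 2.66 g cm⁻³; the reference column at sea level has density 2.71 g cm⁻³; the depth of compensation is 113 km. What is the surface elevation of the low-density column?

2.12 km

ρ_ref D = ρ (D + h) → h = D (ρ_ref − ρ)/ρ.
h = 113 km × (2.71 − 2.66)/2.66 = 2.12 km.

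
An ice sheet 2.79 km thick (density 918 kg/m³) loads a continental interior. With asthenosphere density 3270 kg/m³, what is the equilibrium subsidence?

Isostatic balance requires: the ice load ρ_ice t is balanced by mantle displaced below, ρ_m s.
s = t ρ_ice / ρ_m = 2.79 km × 918/3270 = 0.783 km.

0.783 km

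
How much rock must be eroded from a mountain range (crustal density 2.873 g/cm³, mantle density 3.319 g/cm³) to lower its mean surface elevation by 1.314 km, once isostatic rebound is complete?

Net drop Δ = e − u = e − e ρ_c/ρ_m = e (ρ_m − ρ_c)/ρ_m.
e = Δ ρ_m/(ρ_m − ρ_c) = 1.314 km × 3.319/0.446 = 9.78 km.

9.78 km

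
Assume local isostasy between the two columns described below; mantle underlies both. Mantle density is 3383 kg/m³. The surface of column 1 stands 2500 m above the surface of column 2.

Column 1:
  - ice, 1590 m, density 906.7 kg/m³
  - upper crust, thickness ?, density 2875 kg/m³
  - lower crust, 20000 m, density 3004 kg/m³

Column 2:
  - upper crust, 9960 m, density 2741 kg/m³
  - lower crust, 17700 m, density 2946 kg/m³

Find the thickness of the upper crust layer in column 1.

Take the compensation level at the base of the deeper column (depth z_c below the surface of column 1) and equate Σ ρ_i t_i down to z_c; mantle fills any gap and the z_c terms cancel.
Column 1: 1590×906.7 + x×2875 + 20000×3004 + (z_c − 21590 − x)×3383
Column 2: 2500×0 + 9960×2741 + 17700×2946 + (z_c − 2500 − 27660)×3383
The z_c×3383 term appears on both sides and cancels. Collect the known terms of each column as K = Σ(ρt)_known − 3383 × (depth of known layers): K_1 = 61521653 − 3383×21590 = −11517317; K_2 = 79444560 − 3383×(2500 + 27660) = −22586720.
Balance: K_1 − x×(3383 − 2875) = K_2, so x = (K_1 − K_2)/(3383 − 2875) = 11069400/508 = 21800 m.

21800 m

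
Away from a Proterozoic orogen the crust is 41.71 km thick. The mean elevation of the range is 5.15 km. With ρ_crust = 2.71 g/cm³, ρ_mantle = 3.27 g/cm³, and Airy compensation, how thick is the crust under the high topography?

71.8 km

Root depth r = h ρ_c / (ρ_m − ρ_c) = 5.15 km × 2.71 / 0.56 = 24.92 km.
Total thickness = T + h + r = 41.71 km + 5.15 km + 24.92 km = 71.8 km.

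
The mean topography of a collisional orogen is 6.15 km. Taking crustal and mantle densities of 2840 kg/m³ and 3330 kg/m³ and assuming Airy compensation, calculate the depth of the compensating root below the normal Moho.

Isostatic balance requires: the weight of the topography is balanced by the buoyancy of the root, ρ_c h = (ρ_m − ρ_c) r.
r = h · ρ_c / (ρ_m − ρ_c) = 6.15 km × 2840 / (3330 − 2840) = 35.6 km.

35.6 km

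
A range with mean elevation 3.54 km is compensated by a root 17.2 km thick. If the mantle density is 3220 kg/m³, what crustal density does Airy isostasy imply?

ρ_c h = (ρ_m − ρ_c) r → ρ_c (h + r) = ρ_m r → ρ_c = ρ_m r / (h + r).
ρ_c = 3220 × 17.2 km / (3.54 km + 17.2 km) = 2670 kg/m³.

2670 kg/m³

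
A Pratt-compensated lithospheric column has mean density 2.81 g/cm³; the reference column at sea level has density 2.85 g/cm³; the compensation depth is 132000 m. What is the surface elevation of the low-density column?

ρ_ref D = ρ (D + h) → h = D (ρ_ref − ρ)/ρ.
h = 132000 m × (2.85 − 2.81)/2.81 = 1880 m.

1880 m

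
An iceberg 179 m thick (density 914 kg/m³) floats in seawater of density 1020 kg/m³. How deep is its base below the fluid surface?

Draft d = t ρ_obj/ρ_fluid = 179 m × 914/1020 = 160 m.

160 m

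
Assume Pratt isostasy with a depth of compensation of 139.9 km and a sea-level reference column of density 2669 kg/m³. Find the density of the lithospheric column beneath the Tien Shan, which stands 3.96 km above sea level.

2600 kg/m³

Pratt balance: ρ_ref D = ρ (D + h).
ρ = ρ_ref D/(D + h) = 2669 × 139.9 km/(139.9 km + 3.96 km) = 2600 kg/m³.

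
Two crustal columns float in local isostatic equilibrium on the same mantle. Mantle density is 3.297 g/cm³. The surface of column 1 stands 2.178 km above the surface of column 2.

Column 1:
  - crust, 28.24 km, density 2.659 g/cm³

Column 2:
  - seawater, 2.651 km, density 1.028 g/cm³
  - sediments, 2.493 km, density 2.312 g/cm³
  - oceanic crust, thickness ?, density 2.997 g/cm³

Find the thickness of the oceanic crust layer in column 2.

7.89 km

Take the compensation level at the base of the deeper column (depth z_c below the surface of column 1) and equate Σ ρ_i t_i down to z_c; mantle fills any gap and the z_c terms cancel.
Column 1: 28.24×2.659 + (z_c − 28.24)×3.297
Column 2: 2.178×0 + 2.651×1.028 + 2.493×2.312 + x×2.997 + (z_c − 2.178 − 5.144 − x)×3.297
The z_c×3.297 term appears on both sides and cancels. Collect the known terms of each column as K = Σ(ρt)_known − 3.297 × (depth of known layers): K_1 = 75.09016 − 3.297×28.24 = −18.01712; K_2 = 8.489044 − 3.297×(2.178 + 5.144) = −15.65159.
Balance: K_1 = K_2 − x×(3.297 − 2.997), so x = (K_2 − K_1)/(3.297 − 2.997) = 2.36553/0.3 = 7.89 km.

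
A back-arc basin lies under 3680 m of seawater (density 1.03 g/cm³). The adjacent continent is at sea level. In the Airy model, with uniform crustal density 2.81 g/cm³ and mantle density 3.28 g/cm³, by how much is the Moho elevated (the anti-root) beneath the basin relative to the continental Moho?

13900 m

For local isostatic compensation: replacing crust with seawater at the top is compensated by replacing crust with mantle at the base: d (ρ_c − ρ_w) = a (ρ_m − ρ_c).
a = d (ρ_c − ρ_w)/(ρ_m − ρ_c) = 3680 m × 1.78/0.47 = 13900 m.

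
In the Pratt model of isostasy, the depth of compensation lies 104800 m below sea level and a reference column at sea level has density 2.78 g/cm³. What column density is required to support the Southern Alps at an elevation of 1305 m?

2.75 g/cm³

Pratt balance: ρ_ref D = ρ (D + h).
ρ = ρ_ref D/(D + h) = 2.78 × 104800 m/(104800 m + 1305 m) = 2.75 g/cm³.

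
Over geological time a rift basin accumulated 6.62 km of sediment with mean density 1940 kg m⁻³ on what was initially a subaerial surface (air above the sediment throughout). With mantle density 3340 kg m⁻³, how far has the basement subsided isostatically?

3.85 km

Subaerial load: s = t ρ_sed / ρ_m = 6.62 km × 1940/3340 = 3.85 km.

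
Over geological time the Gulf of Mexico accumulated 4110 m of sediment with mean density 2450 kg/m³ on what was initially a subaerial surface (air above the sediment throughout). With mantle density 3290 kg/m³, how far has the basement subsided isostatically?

Subaerial load: s = t ρ_sed / ρ_m = 4110 m × 2450/3290 = 3060 m.

3060 m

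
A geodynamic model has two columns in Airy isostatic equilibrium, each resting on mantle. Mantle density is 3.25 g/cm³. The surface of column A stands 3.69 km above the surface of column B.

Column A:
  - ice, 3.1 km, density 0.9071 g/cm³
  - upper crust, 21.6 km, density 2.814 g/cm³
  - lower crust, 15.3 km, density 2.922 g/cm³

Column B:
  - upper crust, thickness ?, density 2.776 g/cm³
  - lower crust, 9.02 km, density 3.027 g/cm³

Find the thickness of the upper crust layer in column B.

Take the compensation level at the base of the deeper column (depth z_c below the surface of column A) and equate Σ ρ_i t_i down to z_c; mantle fills any gap and the z_c terms cancel.
Column A: 3.1×0.9071 + 21.6×2.814 + 15.3×2.922 + (z_c − 40)×3.25
Column B: 3.69×0 + x×2.776 + 9.02×3.027 + (z_c − 3.69 − 9.02 − x)×3.25
The z_c×3.25 term appears on both sides and cancels. Collect the known terms of each column as K = Σ(ρt)_known − 3.25 × (depth of known layers): K_A = 108.30101 − 3.25×40 = −21.69899; K_B = 27.30354 − 3.25×(3.69 + 9.02) = −14.00396.
Balance: K_A = K_B − x×(3.25 − 2.776), so x = (K_B − K_A)/(3.25 − 2.776) = 7.69503/0.474 = 16.2 km.

16.2 km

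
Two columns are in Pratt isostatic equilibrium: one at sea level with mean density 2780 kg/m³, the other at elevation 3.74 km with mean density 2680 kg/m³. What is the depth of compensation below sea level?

ρ_ref D = ρ (D + h) → D (ρ_ref − ρ) = ρ h.
D = ρ h/(ρ_ref − ρ) = 2680 × 3.74 km/(2780 − 2680) = 100 km.

100 km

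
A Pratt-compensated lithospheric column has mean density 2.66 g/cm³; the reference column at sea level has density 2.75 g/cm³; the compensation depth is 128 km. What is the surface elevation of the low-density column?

4.33 km

ρ_ref D = ρ (D + h) → h = D (ρ_ref − ρ)/ρ.
h = 128 km × (2.75 − 2.66)/2.66 = 4.33 km.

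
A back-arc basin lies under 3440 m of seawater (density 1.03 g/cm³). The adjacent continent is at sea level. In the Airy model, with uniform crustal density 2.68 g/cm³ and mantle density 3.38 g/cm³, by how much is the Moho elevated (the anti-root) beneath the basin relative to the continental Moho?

For local isostatic compensation: replacing crust with seawater at the top is compensated by replacing crust with mantle at the base: d (ρ_c − ρ_w) = a (ρ_m − ρ_c).
a = d (ρ_c − ρ_w)/(ρ_m − ρ_c) = 3440 m × 1.65/0.7 = 8110 m.

8110 m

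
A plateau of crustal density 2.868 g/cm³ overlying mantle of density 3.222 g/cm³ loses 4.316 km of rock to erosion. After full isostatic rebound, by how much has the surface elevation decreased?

0.474 km

Rebound u = e ρ_c/ρ_m = 4.316 km × 2.868/3.222 = 3.842 km.
Net surface drop = e − u = 4.316 km − 3.842 km = e (ρ_m − ρ_c)/ρ_m = 0.474 km.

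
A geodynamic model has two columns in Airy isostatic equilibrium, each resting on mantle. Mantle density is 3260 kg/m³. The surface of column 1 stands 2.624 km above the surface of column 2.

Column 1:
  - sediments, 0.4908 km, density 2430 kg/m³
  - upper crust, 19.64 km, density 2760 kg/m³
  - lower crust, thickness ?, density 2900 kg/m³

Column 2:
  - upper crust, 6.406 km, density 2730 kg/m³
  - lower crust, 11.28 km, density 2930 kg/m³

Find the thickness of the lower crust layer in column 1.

15.1 km

Take the compensation level at the base of the deeper column (depth z_c below the surface of column 1) and equate Σ ρ_i t_i down to z_c; mantle fills any gap and the z_c terms cancel.
Column 1: 0.4908×2430 + 19.64×2760 + x×2900 + (z_c − 20.1308 − x)×3260
Column 2: 2.624×0 + 6.406×2730 + 11.28×2930 + (z_c − 2.624 − 17.686)×3260
The z_c×3260 term appears on both sides and cancels. Collect the known terms of each column as K = Σ(ρt)_known − 3260 × (depth of known layers): K_1 = 55399.044 − 3260×20.1308 = −10227.364; K_2 = 50538.78 − 3260×(2.624 + 17.686) = −15671.82.
Balance: K_1 − x×(3260 − 2900) = K_2, so x = (K_1 − K_2)/(3260 − 2900) = 5444.46/360 = 15.1 km.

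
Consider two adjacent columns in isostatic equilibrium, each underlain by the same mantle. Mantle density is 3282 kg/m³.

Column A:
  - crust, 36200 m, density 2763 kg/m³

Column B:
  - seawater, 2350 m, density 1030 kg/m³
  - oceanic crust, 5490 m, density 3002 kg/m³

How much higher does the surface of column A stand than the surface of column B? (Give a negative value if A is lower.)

3640 m

For any compensation level in the mantle, the mantle terms cancel and isostasy reduces to e = (Σt_A − Σt_B) − (Σ(ρt)_A − Σ(ρt)_B) / ρ_m.
Σt_A = 36200 m; Σt_B = 7840 m; Σ(ρt)_A = 100020600; Σ(ρt)_B = 18901480 (in m·kg/m³).
e = (36200 − 7840) − (100020600 − 18901480) / 3282 = 3640 m.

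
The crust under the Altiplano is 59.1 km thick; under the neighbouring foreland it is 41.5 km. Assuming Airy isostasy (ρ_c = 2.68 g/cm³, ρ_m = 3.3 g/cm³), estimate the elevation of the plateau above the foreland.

3.31 km

Excess crust Δ = 59.1 km − 41.5 km = 17.6 km, split between elevation h and root r with h + r = Δ.
Airy balance ρ_c h = (ρ_m − ρ_c) r gives r = h ρ_c/(ρ_m − ρ_c), so h (1 + ρ_c/(ρ_m − ρ_c)) = Δ, i.e. h = Δ (ρ_m − ρ_c)/ρ_m.
h = 17.6 km × 0.62/3.3 = 3.31 km.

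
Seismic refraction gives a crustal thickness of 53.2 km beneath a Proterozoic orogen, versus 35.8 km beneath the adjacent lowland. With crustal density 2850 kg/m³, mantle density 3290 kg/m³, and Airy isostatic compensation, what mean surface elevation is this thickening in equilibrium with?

2.33 km

Excess crust Δ = 53.2 km − 35.8 km = 17.4 km, split between elevation h and root r with h + r = Δ.
Airy balance ρ_c h = (ρ_m − ρ_c) r gives r = h ρ_c/(ρ_m − ρ_c), so h (1 + ρ_c/(ρ_m − ρ_c)) = Δ, i.e. h = Δ (ρ_m − ρ_c)/ρ_m.
h = 17.4 km × 440/3290 = 2.33 km.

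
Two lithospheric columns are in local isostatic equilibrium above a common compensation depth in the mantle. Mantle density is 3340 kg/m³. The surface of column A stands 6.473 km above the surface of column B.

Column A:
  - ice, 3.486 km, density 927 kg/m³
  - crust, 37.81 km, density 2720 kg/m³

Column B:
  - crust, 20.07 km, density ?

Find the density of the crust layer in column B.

Take the compensation level at the base of the deeper column (depth z_c below the surface of column A) and equate Σ ρ_i t_i down to z_c; mantle fills any gap and the z_c terms cancel.
Column A: 3.486×927 + 37.81×2720 + (z_c − 41.296)×3340
Column B: 6.473×0 + 20.07×ρ + (z_c − 6.473 − 20.07)×3340
The z_c×3340 term appears on both sides and cancels. Collect the known terms of each column as K = Σ(ρt)_known − 3340 × (depth of known layers): K_A = 106074.722 − 3340×41.296 = −31853.918; K_B = 0 − 3340×(6.473 + 20.07) = −88653.62.
Balance: K_A = K_B + 20.07×ρ, so ρ = (K_A − K_B)/20.07 = 56799.7/20.07 = 2830 kg/m³.

2830 kg/m³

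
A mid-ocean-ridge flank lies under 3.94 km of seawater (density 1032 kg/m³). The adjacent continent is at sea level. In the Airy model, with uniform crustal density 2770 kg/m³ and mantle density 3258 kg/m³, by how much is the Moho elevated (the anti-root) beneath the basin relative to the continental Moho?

14 km

By Archimedes' principle applied to the lithosphere: replacing crust with seawater at the top is compensated by replacing crust with mantle at the base: d (ρ_c − ρ_w) = a (ρ_m − ρ_c).
a = d (ρ_c − ρ_w)/(ρ_m − ρ_c) = 3.94 km × 1738/488 = 14 km.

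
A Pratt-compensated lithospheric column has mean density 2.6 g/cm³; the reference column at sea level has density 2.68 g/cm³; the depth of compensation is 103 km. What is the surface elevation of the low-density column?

3.17 km

ρ_ref D = ρ (D + h) → h = D (ρ_ref − ρ)/ρ.
h = 103 km × (2.68 − 2.6)/2.6 = 3.17 km.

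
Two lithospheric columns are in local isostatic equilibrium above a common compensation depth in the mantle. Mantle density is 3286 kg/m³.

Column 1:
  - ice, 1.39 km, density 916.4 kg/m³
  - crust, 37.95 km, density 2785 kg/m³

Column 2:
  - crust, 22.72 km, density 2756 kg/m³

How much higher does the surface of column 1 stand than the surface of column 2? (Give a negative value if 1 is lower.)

For any compensation level in the mantle, the mantle terms cancel and isostasy reduces to e = (Σt_1 − Σt_2) − (Σ(ρt)_1 − Σ(ρt)_2) / ρ_m.
Σt_1 = 39.34 km; Σt_2 = 22.72 km; Σ(ρt)_1 = 106964.546; Σ(ρt)_2 = 62616.32 (in km·kg/m³).
e = (39.34 − 22.72) − (106964.546 − 62616.32) / 3286 = 3.12 km.

3.12 km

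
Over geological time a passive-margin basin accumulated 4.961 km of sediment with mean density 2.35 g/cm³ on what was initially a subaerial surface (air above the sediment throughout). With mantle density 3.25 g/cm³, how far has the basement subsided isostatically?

3.59 km

Subaerial load: s = t ρ_sed / ρ_m = 4.961 km × 2.35/3.25 = 3.59 km.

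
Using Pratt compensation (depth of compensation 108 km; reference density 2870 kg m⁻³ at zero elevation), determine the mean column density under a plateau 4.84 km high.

Pratt balance: ρ_ref D = ρ (D + h).
ρ = ρ_ref D/(D + h) = 2870 × 108 km/(108 km + 4.84 km) = 2750 kg m⁻³.

2750 kg m⁻³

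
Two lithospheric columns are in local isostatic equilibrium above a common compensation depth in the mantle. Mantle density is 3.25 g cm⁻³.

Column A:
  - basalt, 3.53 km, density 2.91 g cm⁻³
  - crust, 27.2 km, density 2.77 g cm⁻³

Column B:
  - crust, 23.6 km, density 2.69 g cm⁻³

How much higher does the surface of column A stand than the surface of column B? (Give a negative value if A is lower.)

0.32 km

For any compensation level in the mantle, the mantle terms cancel and isostasy reduces to e = (Σt_A − Σt_B) − (Σ(ρt)_A − Σ(ρt)_B) / ρ_m.
Σt_A = 30.73 km; Σt_B = 23.6 km; Σ(ρt)_A = 85.6163; Σ(ρt)_B = 63.484 (in km·g cm⁻³).
e = (30.73 − 23.6) − (85.6163 − 63.484) / 3.25 = 0.32 km.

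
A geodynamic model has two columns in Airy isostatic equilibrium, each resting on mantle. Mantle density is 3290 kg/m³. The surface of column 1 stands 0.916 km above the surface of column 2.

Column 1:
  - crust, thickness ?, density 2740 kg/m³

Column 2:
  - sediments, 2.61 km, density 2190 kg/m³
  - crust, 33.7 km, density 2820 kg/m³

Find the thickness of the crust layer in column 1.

39.5 km

Take the compensation level at the base of the deeper column (depth z_c below the surface of column 1) and equate Σ ρ_i t_i down to z_c; mantle fills any gap and the z_c terms cancel.
Column 1: x×2740 + (z_c − 0 − x)×3290
Column 2: 0.916×0 + 2.61×2190 + 33.7×2820 + (z_c − 0.916 − 36.31)×3290
The z_c×3290 term appears on both sides and cancels. Collect the known terms of each column as K = Σ(ρt)_known − 3290 × (depth of known layers): K_1 = 0 − 3290×0 = 0; K_2 = 100749.9 − 3290×(0.916 + 36.31) = −21723.64.
Balance: K_1 − x×(3290 − 2740) = K_2, so x = (K_1 − K_2)/(3290 − 2740) = 21723.6/550 = 39.5 km.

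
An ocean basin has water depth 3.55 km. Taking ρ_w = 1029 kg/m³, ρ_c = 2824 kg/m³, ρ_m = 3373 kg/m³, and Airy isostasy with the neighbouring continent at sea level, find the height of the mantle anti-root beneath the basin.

Equating mass per unit area of the two columns: replacing crust with seawater at the top is compensated by replacing crust with mantle at the base: d (ρ_c − ρ_w) = a (ρ_m − ρ_c).
a = d (ρ_c − ρ_w)/(ρ_m − ρ_c) = 3.55 km × 1795/549 = 11.6 km.

11.6 km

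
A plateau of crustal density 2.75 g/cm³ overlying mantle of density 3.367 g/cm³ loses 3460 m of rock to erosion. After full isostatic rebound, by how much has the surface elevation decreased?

Rebound u = e ρ_c/ρ_m = 3460 m × 2.75/3.367 = 2826 m.
Net surface drop = e − u = 3460 m − 2826 m = e (ρ_m − ρ_c)/ρ_m = 634 m.

634 m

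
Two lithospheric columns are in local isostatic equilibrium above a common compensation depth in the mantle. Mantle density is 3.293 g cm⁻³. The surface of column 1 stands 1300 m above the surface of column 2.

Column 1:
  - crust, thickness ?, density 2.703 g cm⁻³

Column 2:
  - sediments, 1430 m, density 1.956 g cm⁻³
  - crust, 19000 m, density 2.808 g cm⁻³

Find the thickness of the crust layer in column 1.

Take the compensation level at the base of the deeper column (depth z_c below the surface of column 1) and equate Σ ρ_i t_i down to z_c; mantle fills any gap and the z_c terms cancel.
Column 1: x×2.703 + (z_c − 0 − x)×3.293
Column 2: 1300×0 + 1430×1.956 + 19000×2.808 + (z_c − 1300 − 20430)×3.293
The z_c×3.293 term appears on both sides and cancels. Collect the known terms of each column as K = Σ(ρt)_known − 3.293 × (depth of known layers): K_1 = 0 − 3.293×0 = 0; K_2 = 56149.08 − 3.293×(1300 + 20430) = −15407.81.
Balance: K_1 − x×(3.293 − 2.703) = K_2, so x = (K_1 − K_2)/(3.293 − 2.703) = 15407.8/0.59 = 26100 m.

26100 m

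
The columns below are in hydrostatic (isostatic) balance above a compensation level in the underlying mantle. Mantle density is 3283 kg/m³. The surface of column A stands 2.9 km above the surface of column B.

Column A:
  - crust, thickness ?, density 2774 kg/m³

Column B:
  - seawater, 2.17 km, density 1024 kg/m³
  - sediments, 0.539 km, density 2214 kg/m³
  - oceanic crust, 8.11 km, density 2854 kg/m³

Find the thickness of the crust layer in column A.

36.3 km

Take the compensation level at the base of the deeper column (depth z_c below the surface of column A) and equate Σ ρ_i t_i down to z_c; mantle fills any gap and the z_c terms cancel.
Column A: x×2774 + (z_c − 0 − x)×3283
Column B: 2.9×0 + 2.17×1024 + 0.539×2214 + 8.11×2854 + (z_c − 2.9 − 10.819)×3283
The z_c×3283 term appears on both sides and cancels. Collect the known terms of each column as K = Σ(ρt)_known − 3283 × (depth of known layers): K_A = 0 − 3283×0 = 0; K_B = 26561.366 − 3283×(2.9 + 10.819) = −18478.111.
Balance: K_A − x×(3283 − 2774) = K_B, so x = (K_A − K_B)/(3283 − 2774) = 18478.1/509 = 36.3 km.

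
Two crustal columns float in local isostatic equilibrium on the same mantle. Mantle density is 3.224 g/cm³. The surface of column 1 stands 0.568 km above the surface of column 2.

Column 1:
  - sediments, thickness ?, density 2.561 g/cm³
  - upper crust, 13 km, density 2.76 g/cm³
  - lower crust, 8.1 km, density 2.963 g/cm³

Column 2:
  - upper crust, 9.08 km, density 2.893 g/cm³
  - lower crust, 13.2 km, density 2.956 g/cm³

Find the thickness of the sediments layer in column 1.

Take the compensation level at the base of the deeper column (depth z_c below the surface of column 1) and equate Σ ρ_i t_i down to z_c; mantle fills any gap and the z_c terms cancel.
Column 1: x×2.561 + 13×2.76 + 8.1×2.963 + (z_c − 21.1 − x)×3.224
Column 2: 0.568×0 + 9.08×2.893 + 13.2×2.956 + (z_c − 0.568 − 22.28)×3.224
The z_c×3.224 term appears on both sides and cancels. Collect the known terms of each column as K = Σ(ρt)_known − 3.224 × (depth of known layers): K_1 = 59.8803 − 3.224×21.1 = −8.1461; K_2 = 65.28764 − 3.224×(0.568 + 22.28) = −8.374312.
Balance: K_1 − x×(3.224 − 2.561) = K_2, so x = (K_1 − K_2)/(3.224 − 2.561) = 0.228212/0.663 = 0.344 km.

0.344 km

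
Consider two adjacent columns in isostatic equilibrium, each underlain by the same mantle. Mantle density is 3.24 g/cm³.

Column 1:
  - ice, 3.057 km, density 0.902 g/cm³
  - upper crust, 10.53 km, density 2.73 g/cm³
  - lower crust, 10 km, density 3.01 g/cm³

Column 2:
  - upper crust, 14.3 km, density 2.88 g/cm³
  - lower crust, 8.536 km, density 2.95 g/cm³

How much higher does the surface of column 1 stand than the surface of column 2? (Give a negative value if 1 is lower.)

For any compensation level in the mantle, the mantle terms cancel and isostasy reduces to e = (Σt_1 − Σt_2) − (Σ(ρt)_1 − Σ(ρt)_2) / ρ_m.
Σt_1 = 23.587 km; Σt_2 = 22.836 km; Σ(ρt)_1 = 61.604314; Σ(ρt)_2 = 66.3652 (in km·g/cm³).
e = (23.587 − 22.836) − (61.604314 − 66.3652) / 3.24 = 2.22 km.

2.22 km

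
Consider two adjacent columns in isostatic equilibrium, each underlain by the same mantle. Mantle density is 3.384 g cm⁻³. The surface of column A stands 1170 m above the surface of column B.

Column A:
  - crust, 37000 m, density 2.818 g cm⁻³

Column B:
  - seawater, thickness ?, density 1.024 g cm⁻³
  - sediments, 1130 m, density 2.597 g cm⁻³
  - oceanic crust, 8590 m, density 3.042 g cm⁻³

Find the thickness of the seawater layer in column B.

5570 m

Take the compensation level at the base of the deeper column (depth z_c below the surface of column A) and equate Σ ρ_i t_i down to z_c; mantle fills any gap and the z_c terms cancel.
Column A: 37000×2.818 + (z_c − 37000)×3.384
Column B: 1170×0 + x×1.024 + 1130×2.597 + 8590×3.042 + (z_c − 1170 − 9720 − x)×3.384
The z_c×3.384 term appears on both sides and cancels. Collect the known terms of each column as K = Σ(ρt)_known − 3.384 × (depth of known layers): K_A = 104266 − 3.384×37000 = −20942; K_B = 29065.39 − 3.384×(1170 + 9720) = −7786.37.
Balance: K_A = K_B − x×(3.384 − 1.024), so x = (K_B − K_A)/(3.384 − 1.024) = 13155.6/2.36 = 5570 m.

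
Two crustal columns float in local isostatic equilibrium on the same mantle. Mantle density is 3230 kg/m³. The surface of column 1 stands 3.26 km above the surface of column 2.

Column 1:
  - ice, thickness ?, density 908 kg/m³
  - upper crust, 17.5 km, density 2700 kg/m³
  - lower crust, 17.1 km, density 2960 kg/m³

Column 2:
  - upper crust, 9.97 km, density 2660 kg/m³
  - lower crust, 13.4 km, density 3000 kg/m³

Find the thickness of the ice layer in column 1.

Take the compensation level at the base of the deeper column (depth z_c below the surface of column 1) and equate Σ ρ_i t_i down to z_c; mantle fills any gap and the z_c terms cancel.
Column 1: x×908 + 17.5×2700 + 17.1×2960 + (z_c − 34.6 − x)×3230
Column 2: 3.26×0 + 9.97×2660 + 13.4×3000 + (z_c − 3.26 − 23.37)×3230
The z_c×3230 term appears on both sides and cancels. Collect the known terms of each column as K = Σ(ρt)_known − 3230 × (depth of known layers): K_1 = 97866 − 3230×34.6 = −13892; K_2 = 66720.2 − 3230×(3.26 + 23.37) = −19294.7.
Balance: K_1 − x×(3230 − 908) = K_2, so x = (K_1 − K_2)/(3230 − 908) = 5402.7/2322 = 2.33 km.

2.33 km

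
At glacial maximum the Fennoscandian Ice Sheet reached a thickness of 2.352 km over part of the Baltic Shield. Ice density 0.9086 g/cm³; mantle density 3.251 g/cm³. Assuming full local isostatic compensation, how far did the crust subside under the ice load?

For local isostatic compensation: the ice load ρ_ice t is balanced by mantle displaced below, ρ_m s.
s = t ρ_ice / ρ_m = 2.352 km × 0.9086/3.251 = 0.657 km.

0.657 km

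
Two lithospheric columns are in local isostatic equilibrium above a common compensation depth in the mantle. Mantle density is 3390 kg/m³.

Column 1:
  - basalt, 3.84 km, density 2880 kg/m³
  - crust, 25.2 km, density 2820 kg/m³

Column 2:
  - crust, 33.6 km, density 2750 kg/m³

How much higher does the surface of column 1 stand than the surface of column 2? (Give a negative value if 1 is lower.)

−1.53 km

For any compensation level in the mantle, the mantle terms cancel and isostasy reduces to e = (Σt_1 − Σt_2) − (Σ(ρt)_1 − Σ(ρt)_2) / ρ_m.
Σt_1 = 29.04 km; Σt_2 = 33.6 km; Σ(ρt)_1 = 82123.2; Σ(ρt)_2 = 92400 (in km·kg/m³).
e = (29.04 − 33.6) − (82123.2 − 92400) / 3390 = −1.53 km.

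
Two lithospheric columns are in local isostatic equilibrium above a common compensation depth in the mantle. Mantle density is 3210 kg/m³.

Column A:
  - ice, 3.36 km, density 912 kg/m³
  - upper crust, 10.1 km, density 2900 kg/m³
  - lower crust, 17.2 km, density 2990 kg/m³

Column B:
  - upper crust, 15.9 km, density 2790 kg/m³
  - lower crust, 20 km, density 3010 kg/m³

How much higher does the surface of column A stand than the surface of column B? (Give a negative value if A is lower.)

1.23 km

For any compensation level in the mantle, the mantle terms cancel and isostasy reduces to e = (Σt_A − Σt_B) − (Σ(ρt)_A − Σ(ρt)_B) / ρ_m.
Σt_A = 30.66 km; Σt_B = 35.9 km; Σ(ρt)_A = 83782.32; Σ(ρt)_B = 104561 (in km·kg/m³).
e = (30.66 − 35.9) − (83782.32 − 104561) / 3210 = 1.23 km.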